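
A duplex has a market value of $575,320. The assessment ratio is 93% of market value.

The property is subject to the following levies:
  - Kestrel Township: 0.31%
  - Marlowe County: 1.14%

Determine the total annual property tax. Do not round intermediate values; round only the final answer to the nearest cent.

$7,758.19

Assessed value = $575,320 × 0.93 = $535,047.6
Kestrel Township: $535,047.6 × 0.0031 = $1,658.64756
Marlowe County: $535,047.6 × 0.0114 = $6,099.54264
Total = $1,658.64756 + $6,099.54264 = $7,758.1902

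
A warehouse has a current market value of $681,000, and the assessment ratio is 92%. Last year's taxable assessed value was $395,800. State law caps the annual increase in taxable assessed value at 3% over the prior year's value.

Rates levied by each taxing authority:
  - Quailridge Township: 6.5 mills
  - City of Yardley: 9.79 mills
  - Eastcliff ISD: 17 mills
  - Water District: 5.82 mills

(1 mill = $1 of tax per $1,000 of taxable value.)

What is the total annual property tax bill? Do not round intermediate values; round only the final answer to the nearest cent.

Uncapped assessed value = $681,000 × 0.92 = $626,520
Cap limit = $395,800 × 1.03 = $407,674
Taxable assessed value = min($626,520, $407,674) = $407,674 (cap binds)
Quailridge Township: $407,674 × 0.0065 = $2,649.881
City of Yardley: $407,674 × 0.00979 = $3,991.12846
Eastcliff ISD: $407,674 × 0.017 = $6,930.458
Water District: $407,674 × 0.00582 = $2,372.66268
Total = $15,944.13014

$15,944.13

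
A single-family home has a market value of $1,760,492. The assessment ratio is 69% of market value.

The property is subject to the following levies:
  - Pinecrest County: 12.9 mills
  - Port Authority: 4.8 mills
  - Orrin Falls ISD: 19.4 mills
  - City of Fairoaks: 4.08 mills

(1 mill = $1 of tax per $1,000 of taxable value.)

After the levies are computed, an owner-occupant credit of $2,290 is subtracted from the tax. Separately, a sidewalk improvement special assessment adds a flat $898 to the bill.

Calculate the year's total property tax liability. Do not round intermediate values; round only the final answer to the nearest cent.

Assessed value = $1,760,492 × 0.69 = $1,214,739.48
Pinecrest County: $1,214,739.48 × 0.0129 = $15,670.139292
Port Authority: $1,214,739.48 × 0.0048 = $5,830.749504
Orrin Falls ISD: $1,214,739.48 × 0.0194 = $23,565.945912
City of Fairoaks: $1,214,739.48 × 0.00408 = $4,956.1370784
Levies subtotal = $50,022.9717864
After credit = $50,022.9717864 − $2,290 = $47,732.9717864
Total = $47,732.9717864 + $898 = $48,630.9717864

$48,630.97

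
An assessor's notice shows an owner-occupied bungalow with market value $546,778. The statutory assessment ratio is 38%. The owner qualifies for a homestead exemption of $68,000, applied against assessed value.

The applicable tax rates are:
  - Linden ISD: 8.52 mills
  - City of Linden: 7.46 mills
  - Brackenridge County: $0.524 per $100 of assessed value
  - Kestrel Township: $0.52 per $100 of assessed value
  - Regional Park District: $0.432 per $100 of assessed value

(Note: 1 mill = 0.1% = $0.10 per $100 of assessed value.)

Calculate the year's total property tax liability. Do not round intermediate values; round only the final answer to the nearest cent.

Assessed value = $546,778 × 0.38 = $207,775.64
Taxable value = $207,775.64 − $68,000 = $139,775.64
Linden ISD: $139,775.64 × 0.00852 = $1,190.8884528
City of Linden: $139,775.64 × 0.00746 = $1,042.7262744
Brackenridge County: $139,775.64 × 0.00524 = $732.4243536
Kestrel Township: $139,775.64 × 0.0052 = $726.833328
Regional Park District: $139,775.64 × 0.00432 = $603.8307648
Total = $4,296.7031736

$4,296.70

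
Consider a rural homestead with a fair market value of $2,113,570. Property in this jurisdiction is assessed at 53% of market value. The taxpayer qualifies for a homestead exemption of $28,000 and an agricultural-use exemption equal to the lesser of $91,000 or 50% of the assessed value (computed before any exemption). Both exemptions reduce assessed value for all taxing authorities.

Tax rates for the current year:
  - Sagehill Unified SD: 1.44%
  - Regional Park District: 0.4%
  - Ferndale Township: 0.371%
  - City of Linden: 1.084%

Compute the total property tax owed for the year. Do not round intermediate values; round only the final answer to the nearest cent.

$32,989.28

Assessed value = $2,113,570 × 0.53 = $1,120,192.1
Agricultural-use exemption = min($91,000, 50% × $1,120,192.1) = min($91,000, $560,096.05) = $91,000 (dollar cap binds)
Taxable value = $1,120,192.1 − $28,000 − $91,000 = $1,001,192.1
Sagehill Unified SD: $1,001,192.1 × 0.0144 = $14,417.16624
Regional Park District: $1,001,192.1 × 0.004 = $4,004.7684
Ferndale Township: $1,001,192.1 × 0.00371 = $3,714.422691
City of Linden: $1,001,192.1 × 0.01084 = $10,852.922364
Total = $32,989.279695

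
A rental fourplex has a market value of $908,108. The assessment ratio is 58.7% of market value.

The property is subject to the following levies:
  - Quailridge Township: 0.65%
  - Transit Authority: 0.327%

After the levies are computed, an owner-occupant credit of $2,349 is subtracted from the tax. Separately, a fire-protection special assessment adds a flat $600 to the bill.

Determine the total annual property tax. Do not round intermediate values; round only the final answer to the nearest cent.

$3,458.99

Assessed value = $908,108 × 0.587 = $533,059.396
Quailridge Township: $533,059.396 × 0.0065 = $3,464.886074
Transit Authority: $533,059.396 × 0.00327 = $1,743.10422492
Levies subtotal = $5,207.99029892
After credit = $5,207.99029892 − $2,349 = $2,858.99029892
Total = $2,858.99029892 + $600 = $3,458.99029892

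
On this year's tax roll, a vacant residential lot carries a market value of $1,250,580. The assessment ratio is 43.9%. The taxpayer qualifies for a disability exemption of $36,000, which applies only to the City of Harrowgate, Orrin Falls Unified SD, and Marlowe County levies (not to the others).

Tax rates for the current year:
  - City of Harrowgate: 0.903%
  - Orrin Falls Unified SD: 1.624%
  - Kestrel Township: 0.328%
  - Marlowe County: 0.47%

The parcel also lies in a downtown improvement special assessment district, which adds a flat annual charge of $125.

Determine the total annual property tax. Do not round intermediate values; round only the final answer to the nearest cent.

Assessed value = $1,250,580 × 0.439 = $549,004.62
City of Harrowgate: ($549,004.62 − $36,000) × 0.00903 = $513,004.62 × 0.00903 = $4,632.4317186
Orrin Falls Unified SD: ($549,004.62 − $36,000) × 0.01624 = $513,004.62 × 0.01624 = $8,331.1950288
Kestrel Township: $549,004.62 × 0.00328 = $1,800.7351536
Marlowe County: ($549,004.62 − $36,000) × 0.0047 = $513,004.62 × 0.0047 = $2,411.121714
Levies subtotal = $17,175.483615
Total = $17,175.483615 + $125 = $17,300.483615

$17,300.48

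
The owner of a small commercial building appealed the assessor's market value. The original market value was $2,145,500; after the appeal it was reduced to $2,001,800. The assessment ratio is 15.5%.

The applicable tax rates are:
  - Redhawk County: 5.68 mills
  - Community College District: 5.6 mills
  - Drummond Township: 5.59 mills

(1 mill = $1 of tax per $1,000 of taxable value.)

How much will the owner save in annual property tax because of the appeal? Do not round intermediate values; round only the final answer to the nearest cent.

$375.75

Old assessed value = $2,145,500 × 0.155 = $332,552.5
New assessed value = $2,001,800 × 0.155 = $310,279
Combined rate = 0.00568 + 0.0056 + 0.00559 = 0.01687
Old tax = $332,552.5 × 0.01687 = $5,610.160675
New tax = $310,279 × 0.01687 = $5,234.40673
Reduction = $5,610.160675 − $5,234.40673 = $375.753945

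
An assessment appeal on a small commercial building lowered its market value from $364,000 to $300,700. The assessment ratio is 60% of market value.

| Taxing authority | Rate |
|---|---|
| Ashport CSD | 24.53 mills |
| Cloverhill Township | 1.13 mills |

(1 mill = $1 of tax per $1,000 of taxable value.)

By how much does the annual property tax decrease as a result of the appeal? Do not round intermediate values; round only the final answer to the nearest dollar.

Old assessed value = $364,000 × 0.6 = $218,400
New assessed value = $300,700 × 0.6 = $180,420
Combined rate = 0.02453 + 0.00113 = 0.02566
Old tax = $218,400 × 0.02566 = $5,604.144
New tax = $180,420 × 0.02566 = $4,629.5772
Reduction = $5,604.144 − $4,629.5772 = $974.5668

$975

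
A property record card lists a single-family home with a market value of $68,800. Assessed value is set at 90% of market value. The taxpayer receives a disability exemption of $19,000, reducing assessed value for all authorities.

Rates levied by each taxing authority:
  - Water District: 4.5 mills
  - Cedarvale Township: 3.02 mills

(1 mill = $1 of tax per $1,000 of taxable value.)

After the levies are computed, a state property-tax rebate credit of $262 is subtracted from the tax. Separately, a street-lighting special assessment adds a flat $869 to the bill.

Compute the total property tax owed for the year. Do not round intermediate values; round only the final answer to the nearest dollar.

Assessed value = $68,800 × 0.9 = $61,920
Taxable value = $61,920 − $19,000 = $42,920
Water District: $42,920 × 0.0045 = $193.14
Cedarvale Township: $42,920 × 0.00302 = $129.6184
Levies subtotal = $322.7584
After credit = $322.7584 − $262 = $60.7584
Total = $60.7584 + $869 = $929.7584

$930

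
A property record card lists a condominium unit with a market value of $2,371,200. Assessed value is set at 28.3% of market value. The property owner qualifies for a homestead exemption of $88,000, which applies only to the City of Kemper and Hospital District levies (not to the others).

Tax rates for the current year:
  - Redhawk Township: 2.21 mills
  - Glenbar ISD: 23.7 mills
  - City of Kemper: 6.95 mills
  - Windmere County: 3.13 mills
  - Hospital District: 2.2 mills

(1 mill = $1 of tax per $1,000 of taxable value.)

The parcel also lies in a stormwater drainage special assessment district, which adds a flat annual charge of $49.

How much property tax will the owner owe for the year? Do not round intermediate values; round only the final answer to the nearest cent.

Assessed value = $2,371,200 × 0.283 = $671,049.6
Redhawk Township: $671,049.6 × 0.00221 = $1,483.019616
Glenbar ISD: $671,049.6 × 0.0237 = $15,903.87552
City of Kemper: ($671,049.6 − $88,000) × 0.00695 = $583,049.6 × 0.00695 = $4,052.19472
Windmere County: $671,049.6 × 0.00313 = $2,100.385248
Hospital District: ($671,049.6 − $88,000) × 0.0022 = $583,049.6 × 0.0022 = $1,282.70912
Levies subtotal = $24,822.184224
Total = $24,822.184224 + $49 = $24,871.184224

$24,871.18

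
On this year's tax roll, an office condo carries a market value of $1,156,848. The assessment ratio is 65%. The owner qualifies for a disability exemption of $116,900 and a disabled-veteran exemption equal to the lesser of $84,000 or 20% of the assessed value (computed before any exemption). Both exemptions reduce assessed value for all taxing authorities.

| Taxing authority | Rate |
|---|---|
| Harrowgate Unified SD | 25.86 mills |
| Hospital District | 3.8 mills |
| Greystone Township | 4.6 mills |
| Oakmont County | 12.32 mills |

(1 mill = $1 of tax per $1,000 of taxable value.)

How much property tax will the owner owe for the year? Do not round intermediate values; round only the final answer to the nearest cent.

$25,667.96

Assessed value = $1,156,848 × 0.65 = $751,951.2
Disabled-veteran exemption = min($84,000, 20% × $751,951.2) = min($84,000, $150,390.24) = $84,000 (dollar cap binds)
Taxable value = $751,951.2 − $116,900 − $84,000 = $551,051.2
Harrowgate Unified SD: $551,051.2 × 0.02586 = $14,250.184032
Hospital District: $551,051.2 × 0.0038 = $2,093.99456
Greystone Township: $551,051.2 × 0.0046 = $2,534.83552
Oakmont County: $551,051.2 × 0.01232 = $6,788.950784
Total = $25,667.964896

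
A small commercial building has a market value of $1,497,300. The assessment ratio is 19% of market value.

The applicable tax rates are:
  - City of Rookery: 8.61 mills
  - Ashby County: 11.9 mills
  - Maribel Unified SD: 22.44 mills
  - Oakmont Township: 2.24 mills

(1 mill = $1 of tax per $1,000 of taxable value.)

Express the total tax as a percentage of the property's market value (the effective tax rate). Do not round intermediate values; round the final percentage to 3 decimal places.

Assessed value = $1,497,300 × 0.19 = $284,487
City of Rookery: $284,487 × 0.00861 = $2,449.43307
Ashby County: $284,487 × 0.0119 = $3,385.3953
Maribel Unified SD: $284,487 × 0.02244 = $6,383.88828
Oakmont Township: $284,487 × 0.00224 = $637.25088
Total tax = $12,855.96753
Effective rate = $12,855.96753 ÷ $1,497,300 = 0.859% of market value

0.859%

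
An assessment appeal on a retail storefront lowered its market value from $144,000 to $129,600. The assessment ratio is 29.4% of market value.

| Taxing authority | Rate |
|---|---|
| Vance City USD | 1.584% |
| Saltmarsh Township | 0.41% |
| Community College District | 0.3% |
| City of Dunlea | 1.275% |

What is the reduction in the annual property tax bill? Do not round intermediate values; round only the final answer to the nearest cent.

Old assessed value = $144,000 × 0.294 = $42,336
New assessed value = $129,600 × 0.294 = $38,102.4
Combined rate = 0.01584 + 0.0041 + 0.003 + 0.01275 = 0.03569
Old tax = $42,336 × 0.03569 = $1,510.97184
New tax = $38,102.4 × 0.03569 = $1,359.874656
Reduction = $1,510.97184 − $1,359.874656 = $151.097184

$151.10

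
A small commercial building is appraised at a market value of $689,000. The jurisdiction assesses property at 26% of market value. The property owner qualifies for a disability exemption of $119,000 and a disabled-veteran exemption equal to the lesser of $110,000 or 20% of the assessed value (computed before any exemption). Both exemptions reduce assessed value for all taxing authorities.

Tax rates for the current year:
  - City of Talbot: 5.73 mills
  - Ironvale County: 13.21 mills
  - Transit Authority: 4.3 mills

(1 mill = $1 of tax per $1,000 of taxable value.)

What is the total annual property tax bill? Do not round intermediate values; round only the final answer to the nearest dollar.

Assessed value = $689,000 × 0.26 = $179,140
Disabled-veteran exemption = min($110,000, 20% × $179,140) = min($110,000, $35,828) = $35,828 (percentage binds)
Taxable value = $179,140 − $119,000 − $35,828 = $24,312
City of Talbot: $24,312 × 0.00573 = $139.30776
Ironvale County: $24,312 × 0.01321 = $321.16152
Transit Authority: $24,312 × 0.0043 = $104.5416
Total = $565.01088

$565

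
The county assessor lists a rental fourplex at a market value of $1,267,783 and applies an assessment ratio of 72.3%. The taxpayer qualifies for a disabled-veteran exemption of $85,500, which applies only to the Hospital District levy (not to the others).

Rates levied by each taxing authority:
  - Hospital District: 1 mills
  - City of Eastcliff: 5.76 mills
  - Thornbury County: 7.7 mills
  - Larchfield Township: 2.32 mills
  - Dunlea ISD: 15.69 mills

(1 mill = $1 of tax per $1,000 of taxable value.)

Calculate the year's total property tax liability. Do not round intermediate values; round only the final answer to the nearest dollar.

Assessed value = $1,267,783 × 0.723 = $916,607.109
Hospital District: ($916,607.109 − $85,500) × 0.001 = $831,107.109 × 0.001 = $831.107109
City of Eastcliff: $916,607.109 × 0.00576 = $5,279.65694784
Thornbury County: $916,607.109 × 0.0077 = $7,057.8747393
Larchfield Township: $916,607.109 × 0.00232 = $2,126.52849288
Dunlea ISD: $916,607.109 × 0.01569 = $14,381.56554021
Total = $29,676.73282923

$29,677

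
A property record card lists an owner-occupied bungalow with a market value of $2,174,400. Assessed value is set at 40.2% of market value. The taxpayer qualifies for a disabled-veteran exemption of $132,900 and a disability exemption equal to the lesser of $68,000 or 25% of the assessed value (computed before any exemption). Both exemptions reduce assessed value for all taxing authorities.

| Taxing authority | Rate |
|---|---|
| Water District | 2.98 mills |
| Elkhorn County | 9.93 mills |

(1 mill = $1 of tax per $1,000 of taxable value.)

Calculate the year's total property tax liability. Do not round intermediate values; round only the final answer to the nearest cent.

$8,691.13

Assessed value = $2,174,400 × 0.402 = $874,108.8
Disability exemption = min($68,000, 25% × $874,108.8) = min($68,000, $218,527.2) = $68,000 (dollar cap binds)
Taxable value = $874,108.8 − $132,900 − $68,000 = $673,208.8
Water District: $673,208.8 × 0.00298 = $2,006.162224
Elkhorn County: $673,208.8 × 0.00993 = $6,684.963384
Total = $8,691.125608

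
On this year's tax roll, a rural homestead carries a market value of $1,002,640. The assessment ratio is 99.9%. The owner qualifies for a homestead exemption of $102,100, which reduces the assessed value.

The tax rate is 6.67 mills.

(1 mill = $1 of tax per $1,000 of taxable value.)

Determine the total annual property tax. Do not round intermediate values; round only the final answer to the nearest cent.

$5,999.91

Assessed value = $1,002,640 × 0.999 = $1,001,637.36
Taxable value = $1,001,637.36 − $102,100 = $899,537.36
Tax = $899,537.36 × 0.00667 = $5,999.9141912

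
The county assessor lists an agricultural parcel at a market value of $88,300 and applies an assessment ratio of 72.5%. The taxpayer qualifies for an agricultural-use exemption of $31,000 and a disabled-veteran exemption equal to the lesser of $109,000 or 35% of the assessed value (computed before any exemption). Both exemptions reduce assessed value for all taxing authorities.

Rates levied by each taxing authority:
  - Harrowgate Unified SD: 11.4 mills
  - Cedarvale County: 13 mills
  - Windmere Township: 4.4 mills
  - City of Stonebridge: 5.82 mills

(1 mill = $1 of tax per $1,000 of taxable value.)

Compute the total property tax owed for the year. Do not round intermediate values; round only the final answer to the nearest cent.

Assessed value = $88,300 × 0.725 = $64,017.5
Disabled-veteran exemption = min($109,000, 35% × $64,017.5) = min($109,000, $22,406.125) = $22,406.125 (percentage binds)
Taxable value = $64,017.5 − $31,000 − $22,406.125 = $10,611.375
Harrowgate Unified SD: $10,611.375 × 0.0114 = $120.969675
Cedarvale County: $10,611.375 × 0.013 = $137.947875
Windmere Township: $10,611.375 × 0.0044 = $46.69005
City of Stonebridge: $10,611.375 × 0.00582 = $61.7582025
Total = $367.3658025

$367.37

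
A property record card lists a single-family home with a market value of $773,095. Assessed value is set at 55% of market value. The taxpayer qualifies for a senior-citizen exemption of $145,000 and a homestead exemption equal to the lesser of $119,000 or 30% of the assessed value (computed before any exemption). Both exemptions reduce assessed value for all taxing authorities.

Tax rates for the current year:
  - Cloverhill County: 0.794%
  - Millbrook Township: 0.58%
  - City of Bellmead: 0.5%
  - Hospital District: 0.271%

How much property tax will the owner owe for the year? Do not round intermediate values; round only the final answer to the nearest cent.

$3,457.79

Assessed value = $773,095 × 0.55 = $425,202.25
Homestead exemption = min($119,000, 30% × $425,202.25) = min($119,000, $127,560.675) = $119,000 (dollar cap binds)
Taxable value = $425,202.25 − $145,000 − $119,000 = $161,202.25
Cloverhill County: $161,202.25 × 0.00794 = $1,279.945865
Millbrook Township: $161,202.25 × 0.0058 = $934.97305
City of Bellmead: $161,202.25 × 0.005 = $806.01125
Hospital District: $161,202.25 × 0.00271 = $436.8580975
Total = $3,457.7882625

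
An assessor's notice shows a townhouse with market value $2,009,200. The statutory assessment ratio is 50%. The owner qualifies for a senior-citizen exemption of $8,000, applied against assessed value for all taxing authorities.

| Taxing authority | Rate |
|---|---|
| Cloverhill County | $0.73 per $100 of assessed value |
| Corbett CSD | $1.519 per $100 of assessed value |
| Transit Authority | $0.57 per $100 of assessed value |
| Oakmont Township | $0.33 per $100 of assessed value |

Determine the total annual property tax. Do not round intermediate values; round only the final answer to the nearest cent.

$31,382.93

Assessed value = $2,009,200 × 0.5 = $1,004,600
Taxable value = $1,004,600 − $8,000 = $996,600
Cloverhill County: $996,600 × 0.0073 = $7,275.18
Corbett CSD: $996,600 × 0.01519 = $15,138.354
Transit Authority: $996,600 × 0.0057 = $5,680.62
Oakmont Township: $996,600 × 0.0033 = $3,288.78
Total = $7,275.18 + $15,138.354 + $5,680.62 + $3,288.78 = $31,382.934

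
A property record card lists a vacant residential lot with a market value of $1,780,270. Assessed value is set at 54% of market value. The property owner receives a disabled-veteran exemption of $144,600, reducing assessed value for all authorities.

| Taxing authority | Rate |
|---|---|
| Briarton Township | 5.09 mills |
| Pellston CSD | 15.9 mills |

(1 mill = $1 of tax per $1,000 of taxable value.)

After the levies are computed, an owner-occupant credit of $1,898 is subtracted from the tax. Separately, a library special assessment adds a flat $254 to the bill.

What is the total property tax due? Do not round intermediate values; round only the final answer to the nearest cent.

$15,499.49

Assessed value = $1,780,270 × 0.54 = $961,345.8
Taxable value = $961,345.8 − $144,600 = $816,745.8
Briarton Township: $816,745.8 × 0.00509 = $4,157.236122
Pellston CSD: $816,745.8 × 0.0159 = $12,986.25822
Levies subtotal = $17,143.494342
After credit = $17,143.494342 − $1,898 = $15,245.494342
Total = $15,245.494342 + $254 = $15,499.494342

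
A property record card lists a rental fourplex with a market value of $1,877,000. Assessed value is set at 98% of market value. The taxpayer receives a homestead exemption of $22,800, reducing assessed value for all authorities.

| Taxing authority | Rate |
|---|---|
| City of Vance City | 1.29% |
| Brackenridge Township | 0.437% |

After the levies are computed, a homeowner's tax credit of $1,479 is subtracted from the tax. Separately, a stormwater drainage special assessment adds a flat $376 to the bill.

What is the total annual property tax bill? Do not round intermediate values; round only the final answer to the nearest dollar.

$30,271

Assessed value = $1,877,000 × 0.98 = $1,839,460
Taxable value = $1,839,460 − $22,800 = $1,816,660
City of Vance City: $1,816,660 × 0.0129 = $23,434.914
Brackenridge Township: $1,816,660 × 0.00437 = $7,938.8042
Levies subtotal = $31,373.7182
After credit = $31,373.7182 − $1,479 = $29,894.7182
Total = $29,894.7182 + $376 = $30,270.7182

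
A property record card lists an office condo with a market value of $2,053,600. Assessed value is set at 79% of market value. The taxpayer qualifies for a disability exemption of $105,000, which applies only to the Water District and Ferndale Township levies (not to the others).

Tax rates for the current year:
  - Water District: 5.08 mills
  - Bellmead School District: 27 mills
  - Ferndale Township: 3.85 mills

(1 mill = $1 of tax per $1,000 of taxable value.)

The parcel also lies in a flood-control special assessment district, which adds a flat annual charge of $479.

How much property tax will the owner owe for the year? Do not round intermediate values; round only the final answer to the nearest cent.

$57,832.17

Assessed value = $2,053,600 × 0.79 = $1,622,344
Water District: ($1,622,344 − $105,000) × 0.00508 = $1,517,344 × 0.00508 = $7,708.10752
Bellmead School District: $1,622,344 × 0.027 = $43,803.288
Ferndale Township: ($1,622,344 − $105,000) × 0.00385 = $1,517,344 × 0.00385 = $5,841.7744
Levies subtotal = $57,353.16992
Total = $57,353.16992 + $479 = $57,832.16992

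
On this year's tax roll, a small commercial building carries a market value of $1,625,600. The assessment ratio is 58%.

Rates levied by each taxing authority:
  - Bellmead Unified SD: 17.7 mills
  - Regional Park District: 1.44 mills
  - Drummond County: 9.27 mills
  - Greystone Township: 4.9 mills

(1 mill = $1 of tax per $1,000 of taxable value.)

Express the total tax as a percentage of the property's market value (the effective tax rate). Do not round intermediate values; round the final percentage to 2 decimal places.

1.93%

Assessed value = $1,625,600 × 0.58 = $942,848
Bellmead Unified SD: $942,848 × 0.0177 = $16,688.4096
Regional Park District: $942,848 × 0.00144 = $1,357.70112
Drummond County: $942,848 × 0.00927 = $8,740.20096
Greystone Township: $942,848 × 0.0049 = $4,619.9552
Total tax = $31,406.26688
Effective rate = $31,406.26688 ÷ $1,625,600 = 1.93% of market value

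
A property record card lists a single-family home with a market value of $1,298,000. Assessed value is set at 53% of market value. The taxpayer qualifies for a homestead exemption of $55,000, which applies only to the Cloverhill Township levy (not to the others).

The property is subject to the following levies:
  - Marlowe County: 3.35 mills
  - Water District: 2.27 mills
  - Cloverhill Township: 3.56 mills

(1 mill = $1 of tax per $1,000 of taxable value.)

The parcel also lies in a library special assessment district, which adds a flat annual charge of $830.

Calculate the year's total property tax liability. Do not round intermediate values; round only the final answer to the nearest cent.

Assessed value = $1,298,000 × 0.53 = $687,940
Marlowe County: $687,940 × 0.00335 = $2,304.599
Water District: $687,940 × 0.00227 = $1,561.6238
Cloverhill Township: ($687,940 − $55,000) × 0.00356 = $632,940 × 0.00356 = $2,253.2664
Levies subtotal = $6,119.4892
Total = $6,119.4892 + $830 = $6,949.4892

$6,949.49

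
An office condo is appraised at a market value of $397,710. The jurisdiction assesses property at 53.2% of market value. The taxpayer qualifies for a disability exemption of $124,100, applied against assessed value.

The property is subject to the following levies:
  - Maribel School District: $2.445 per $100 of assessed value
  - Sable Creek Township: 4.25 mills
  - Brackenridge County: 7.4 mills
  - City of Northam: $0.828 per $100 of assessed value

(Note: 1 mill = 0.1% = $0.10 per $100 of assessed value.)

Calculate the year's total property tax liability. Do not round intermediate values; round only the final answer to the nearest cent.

Assessed value = $397,710 × 0.532 = $211,581.72
Taxable value = $211,581.72 − $124,100 = $87,481.72
Maribel School District: $87,481.72 × 0.02445 = $2,138.928054
Sable Creek Township: $87,481.72 × 0.00425 = $371.79731
Brackenridge County: $87,481.72 × 0.0074 = $647.364728
City of Northam: $87,481.72 × 0.00828 = $724.3486416
Total = $3,882.4387336

$3,882.44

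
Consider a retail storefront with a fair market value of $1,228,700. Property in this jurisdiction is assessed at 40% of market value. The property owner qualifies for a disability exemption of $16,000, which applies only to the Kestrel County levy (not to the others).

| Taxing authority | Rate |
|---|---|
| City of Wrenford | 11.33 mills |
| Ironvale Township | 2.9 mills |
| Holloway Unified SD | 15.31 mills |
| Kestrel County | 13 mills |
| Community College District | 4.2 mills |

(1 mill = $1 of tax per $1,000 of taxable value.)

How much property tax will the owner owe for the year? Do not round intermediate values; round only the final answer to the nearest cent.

$22,763.78

Assessed value = $1,228,700 × 0.4 = $491,480
City of Wrenford: $491,480 × 0.01133 = $5,568.4684
Ironvale Township: $491,480 × 0.0029 = $1,425.292
Holloway Unified SD: $491,480 × 0.01531 = $7,524.5588
Kestrel County: ($491,480 − $16,000) × 0.013 = $475,480 × 0.013 = $6,181.24
Community College District: $491,480 × 0.0042 = $2,064.216
Total = $22,763.7752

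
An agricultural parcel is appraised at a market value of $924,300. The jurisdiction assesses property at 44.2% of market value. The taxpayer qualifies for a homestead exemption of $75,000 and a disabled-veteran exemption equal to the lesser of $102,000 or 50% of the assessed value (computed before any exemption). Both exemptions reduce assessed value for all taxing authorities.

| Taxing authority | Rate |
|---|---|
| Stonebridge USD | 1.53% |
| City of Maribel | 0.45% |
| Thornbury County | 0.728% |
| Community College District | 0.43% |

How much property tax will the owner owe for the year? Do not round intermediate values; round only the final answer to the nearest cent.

Assessed value = $924,300 × 0.442 = $408,540.6
Disabled-veteran exemption = min($102,000, 50% × $408,540.6) = min($102,000, $204,270.3) = $102,000 (dollar cap binds)
Taxable value = $408,540.6 − $75,000 − $102,000 = $231,540.6
Stonebridge USD: $231,540.6 × 0.0153 = $3,542.57118
City of Maribel: $231,540.6 × 0.0045 = $1,041.9327
Thornbury County: $231,540.6 × 0.00728 = $1,685.615568
Community College District: $231,540.6 × 0.0043 = $995.62458
Total = $7,265.744028

$7,265.74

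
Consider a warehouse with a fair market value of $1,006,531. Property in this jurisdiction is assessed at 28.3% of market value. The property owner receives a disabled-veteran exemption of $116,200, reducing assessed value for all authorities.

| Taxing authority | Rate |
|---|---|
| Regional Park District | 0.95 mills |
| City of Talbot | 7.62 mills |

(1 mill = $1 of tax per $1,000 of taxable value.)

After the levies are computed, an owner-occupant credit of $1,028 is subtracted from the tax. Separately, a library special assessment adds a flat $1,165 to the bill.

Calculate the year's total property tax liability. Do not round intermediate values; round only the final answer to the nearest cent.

$1,582.32

Assessed value = $1,006,531 × 0.283 = $284,848.273
Taxable value = $284,848.273 − $116,200 = $168,648.273
Regional Park District: $168,648.273 × 0.00095 = $160.21585935
City of Talbot: $168,648.273 × 0.00762 = $1,285.09984026
Levies subtotal = $1,445.31569961
After credit = $1,445.31569961 − $1,028 = $417.31569961
Total = $417.31569961 + $1,165 = $1,582.31569961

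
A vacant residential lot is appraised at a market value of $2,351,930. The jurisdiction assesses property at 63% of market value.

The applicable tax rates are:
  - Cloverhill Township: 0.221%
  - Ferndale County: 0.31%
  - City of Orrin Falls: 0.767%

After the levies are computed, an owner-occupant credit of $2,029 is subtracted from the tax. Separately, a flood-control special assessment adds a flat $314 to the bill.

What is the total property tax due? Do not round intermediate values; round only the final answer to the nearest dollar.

Assessed value = $2,351,930 × 0.63 = $1,481,715.9
Cloverhill Township: $1,481,715.9 × 0.00221 = $3,274.592139
Ferndale County: $1,481,715.9 × 0.0031 = $4,593.31929
City of Orrin Falls: $1,481,715.9 × 0.00767 = $11,364.760953
Levies subtotal = $19,232.672382
After credit = $19,232.672382 − $2,029 = $17,203.672382
Total = $17,203.672382 + $314 = $17,517.672382

$17,518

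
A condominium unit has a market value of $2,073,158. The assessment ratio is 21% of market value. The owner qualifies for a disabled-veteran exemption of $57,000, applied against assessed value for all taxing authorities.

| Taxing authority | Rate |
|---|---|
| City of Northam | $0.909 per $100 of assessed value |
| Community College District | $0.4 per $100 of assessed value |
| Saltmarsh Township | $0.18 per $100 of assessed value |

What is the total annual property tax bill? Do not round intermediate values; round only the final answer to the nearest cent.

$5,633.83

Assessed value = $2,073,158 × 0.21 = $435,363.18
Taxable value = $435,363.18 − $57,000 = $378,363.18
City of Northam: $378,363.18 × 0.00909 = $3,439.3213062
Community College District: $378,363.18 × 0.004 = $1,513.45272
Saltmarsh Township: $378,363.18 × 0.0018 = $681.053724
Total = $3,439.3213062 + $1,513.45272 + $681.053724 = $5,633.8277502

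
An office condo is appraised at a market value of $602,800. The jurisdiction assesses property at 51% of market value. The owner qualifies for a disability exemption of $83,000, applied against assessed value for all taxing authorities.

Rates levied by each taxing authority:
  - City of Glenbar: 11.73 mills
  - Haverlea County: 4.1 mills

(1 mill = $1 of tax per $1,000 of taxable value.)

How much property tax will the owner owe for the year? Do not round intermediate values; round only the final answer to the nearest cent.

Assessed value = $602,800 × 0.51 = $307,428
Taxable value = $307,428 − $83,000 = $224,428
City of Glenbar: $224,428 × 0.01173 = $2,632.54044
Haverlea County: $224,428 × 0.0041 = $920.1548
Total = $2,632.54044 + $920.1548 = $3,552.69524

$3,552.70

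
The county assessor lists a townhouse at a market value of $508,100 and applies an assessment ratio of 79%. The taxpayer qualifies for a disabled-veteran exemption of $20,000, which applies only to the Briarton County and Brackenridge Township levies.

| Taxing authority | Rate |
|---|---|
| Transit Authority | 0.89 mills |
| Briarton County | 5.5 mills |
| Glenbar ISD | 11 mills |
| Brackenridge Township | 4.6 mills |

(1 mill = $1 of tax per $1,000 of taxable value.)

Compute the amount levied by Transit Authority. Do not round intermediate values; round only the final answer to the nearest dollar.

Assessed value = $508,100 × 0.79 = $401,399
Transit Authority taxable value = $401,399 (exemption does not apply)
Transit Authority levy = $401,399 × 0.00089 = $357.24511

$357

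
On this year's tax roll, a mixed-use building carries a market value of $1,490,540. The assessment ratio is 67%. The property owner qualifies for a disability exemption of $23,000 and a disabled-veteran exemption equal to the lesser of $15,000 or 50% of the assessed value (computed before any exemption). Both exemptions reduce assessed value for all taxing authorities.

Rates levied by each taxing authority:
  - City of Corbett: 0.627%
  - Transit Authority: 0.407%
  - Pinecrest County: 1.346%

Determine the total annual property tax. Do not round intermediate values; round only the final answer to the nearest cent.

Assessed value = $1,490,540 × 0.67 = $998,661.8
Disabled-veteran exemption = min($15,000, 50% × $998,661.8) = min($15,000, $499,330.9) = $15,000 (dollar cap binds)
Taxable value = $998,661.8 − $23,000 − $15,000 = $960,661.8
City of Corbett: $960,661.8 × 0.00627 = $6,023.349486
Transit Authority: $960,661.8 × 0.00407 = $3,909.893526
Pinecrest County: $960,661.8 × 0.01346 = $12,930.507828
Total = $22,863.75084

$22,863.75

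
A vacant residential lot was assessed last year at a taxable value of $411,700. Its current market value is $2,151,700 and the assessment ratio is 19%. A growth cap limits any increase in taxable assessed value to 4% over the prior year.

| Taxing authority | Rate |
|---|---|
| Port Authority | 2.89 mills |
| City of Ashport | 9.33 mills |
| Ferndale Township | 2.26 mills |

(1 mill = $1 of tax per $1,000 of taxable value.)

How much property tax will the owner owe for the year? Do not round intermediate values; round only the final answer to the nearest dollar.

Uncapped assessed value = $2,151,700 × 0.19 = $408,823
Cap limit = $411,700 × 1.04 = $428,168
Taxable assessed value = min($408,823, $428,168) = $408,823 (cap does not bind)
Port Authority: $408,823 × 0.00289 = $1,181.49847
City of Ashport: $408,823 × 0.00933 = $3,814.31859
Ferndale Township: $408,823 × 0.00226 = $923.93998
Total = $5,919.75704

$5,920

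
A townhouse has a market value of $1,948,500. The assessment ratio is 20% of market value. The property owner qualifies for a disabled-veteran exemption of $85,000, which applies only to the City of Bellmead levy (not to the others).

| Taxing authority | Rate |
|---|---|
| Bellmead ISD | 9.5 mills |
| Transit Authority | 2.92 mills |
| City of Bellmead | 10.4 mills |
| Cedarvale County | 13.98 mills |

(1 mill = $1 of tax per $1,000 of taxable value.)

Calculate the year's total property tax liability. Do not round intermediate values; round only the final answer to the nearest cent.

$13,456.96

Assessed value = $1,948,500 × 0.2 = $389,700
Bellmead ISD: $389,700 × 0.0095 = $3,702.15
Transit Authority: $389,700 × 0.00292 = $1,137.924
City of Bellmead: ($389,700 − $85,000) × 0.0104 = $304,700 × 0.0104 = $3,168.88
Cedarvale County: $389,700 × 0.01398 = $5,448.006
Total = $13,456.96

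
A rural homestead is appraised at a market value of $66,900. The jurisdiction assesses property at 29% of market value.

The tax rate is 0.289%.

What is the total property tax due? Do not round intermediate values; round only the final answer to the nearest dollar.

Assessed value = $66,900 × 0.29 = $19,401
Tax = $19,401 × 0.00289 = $56.06889

$56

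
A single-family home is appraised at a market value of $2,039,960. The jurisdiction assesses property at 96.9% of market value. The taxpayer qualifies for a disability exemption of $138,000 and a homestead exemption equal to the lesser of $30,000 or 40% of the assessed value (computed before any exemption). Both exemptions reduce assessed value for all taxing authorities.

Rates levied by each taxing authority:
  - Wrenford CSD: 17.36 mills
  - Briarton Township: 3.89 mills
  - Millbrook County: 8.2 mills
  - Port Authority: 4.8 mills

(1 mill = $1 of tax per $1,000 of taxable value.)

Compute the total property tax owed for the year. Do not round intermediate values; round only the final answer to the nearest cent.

$61,948.70

Assessed value = $2,039,960 × 0.969 = $1,976,721.24
Homestead exemption = min($30,000, 40% × $1,976,721.24) = min($30,000, $790,688.496) = $30,000 (dollar cap binds)
Taxable value = $1,976,721.24 − $138,000 − $30,000 = $1,808,721.24
Wrenford CSD: $1,808,721.24 × 0.01736 = $31,399.4007264
Briarton Township: $1,808,721.24 × 0.00389 = $7,035.9256236
Millbrook County: $1,808,721.24 × 0.0082 = $14,831.514168
Port Authority: $1,808,721.24 × 0.0048 = $8,681.861952
Total = $61,948.70247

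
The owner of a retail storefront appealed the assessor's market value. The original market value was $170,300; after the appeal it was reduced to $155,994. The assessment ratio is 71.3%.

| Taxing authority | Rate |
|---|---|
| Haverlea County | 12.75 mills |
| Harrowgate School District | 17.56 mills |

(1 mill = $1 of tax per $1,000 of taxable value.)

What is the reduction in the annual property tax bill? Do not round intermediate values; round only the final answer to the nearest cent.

$309.17

Old assessed value = $170,300 × 0.713 = $121,423.9
New assessed value = $155,994 × 0.713 = $111,223.722
Combined rate = 0.01275 + 0.01756 = 0.03031
Old tax = $121,423.9 × 0.03031 = $3,680.358409
New tax = $111,223.722 × 0.03031 = $3,371.19101382
Reduction = $3,680.358409 − $3,371.19101382 = $309.16739518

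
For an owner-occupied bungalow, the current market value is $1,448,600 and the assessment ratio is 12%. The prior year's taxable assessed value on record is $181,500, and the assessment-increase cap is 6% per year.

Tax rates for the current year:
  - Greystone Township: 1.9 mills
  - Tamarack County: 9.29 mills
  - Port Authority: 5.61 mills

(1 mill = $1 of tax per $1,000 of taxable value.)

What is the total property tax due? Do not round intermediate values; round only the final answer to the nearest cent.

Uncapped assessed value = $1,448,600 × 0.12 = $173,832
Cap limit = $181,500 × 1.06 = $192,390
Taxable assessed value = min($173,832, $192,390) = $173,832 (cap does not bind)
Greystone Township: $173,832 × 0.0019 = $330.2808
Tamarack County: $173,832 × 0.00929 = $1,614.89928
Port Authority: $173,832 × 0.00561 = $975.19752
Total = $2,920.3776

$2,920.38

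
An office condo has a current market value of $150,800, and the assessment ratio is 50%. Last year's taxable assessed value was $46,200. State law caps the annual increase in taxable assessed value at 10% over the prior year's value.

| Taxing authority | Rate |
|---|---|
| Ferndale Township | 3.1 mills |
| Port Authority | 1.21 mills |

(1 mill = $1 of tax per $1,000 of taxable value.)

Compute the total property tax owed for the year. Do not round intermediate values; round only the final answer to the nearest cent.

Uncapped assessed value = $150,800 × 0.5 = $75,400
Cap limit = $46,200 × 1.1 = $50,820
Taxable assessed value = min($75,400, $50,820) = $50,820 (cap binds)
Ferndale Township: $50,820 × 0.0031 = $157.542
Port Authority: $50,820 × 0.00121 = $61.4922
Total = $219.0342

$219.03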